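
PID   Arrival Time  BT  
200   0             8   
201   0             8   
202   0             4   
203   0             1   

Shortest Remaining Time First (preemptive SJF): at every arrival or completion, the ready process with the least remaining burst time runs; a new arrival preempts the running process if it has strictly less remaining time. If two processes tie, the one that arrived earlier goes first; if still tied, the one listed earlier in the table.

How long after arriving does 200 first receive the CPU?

5

Schedule: | 203 0-1 | 202 1-5 | 200 5-13 | 201 13-21 |
Completion: 200=13  201=21  202=5  203=1
Turnaround (C−A): 200=13  201=21  202=5  203=1
Response(200) = first start − arrival = 5 − 0 = 5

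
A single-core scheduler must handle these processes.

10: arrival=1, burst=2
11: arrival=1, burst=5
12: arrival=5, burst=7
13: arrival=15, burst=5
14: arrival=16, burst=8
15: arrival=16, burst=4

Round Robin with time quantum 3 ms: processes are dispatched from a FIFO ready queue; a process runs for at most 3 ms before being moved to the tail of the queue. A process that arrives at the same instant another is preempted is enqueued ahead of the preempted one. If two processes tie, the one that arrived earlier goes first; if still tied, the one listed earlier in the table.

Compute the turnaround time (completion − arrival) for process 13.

11

Gantt: | idle 0-1 | 10 1-3 | 11 3-6 | 12 6-9 | 11 9-11 | 12 11-15 | 13 15-18 | 14 18-21 | 15 21-24 | 13 24-26 | 14 26-29 | 15 29-30 | 14 30-32 |
Completion: 10=3  11=11  12=15  13=26  14=32  15=30
Turnaround(13) = completion − arrival = 26 − 15 = 11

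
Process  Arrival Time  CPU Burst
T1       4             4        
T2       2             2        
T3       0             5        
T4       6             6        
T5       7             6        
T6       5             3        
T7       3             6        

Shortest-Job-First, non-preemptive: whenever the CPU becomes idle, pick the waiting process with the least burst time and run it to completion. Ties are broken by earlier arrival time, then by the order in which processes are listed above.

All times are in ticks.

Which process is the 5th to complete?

T7

Schedule: | T3 0-5 | T2 5-7 | T6 7-10 | T1 10-14 | T7 14-20 | T4 20-26 | T5 26-32 |
Completion: T1=14  T2=7  T3=5  T4=26  T5=32  T6=10  T7=20
Turnaround (C−A): T1=10  T2=5  T3=5  T4=20  T5=25  T6=5  T7=17
Finish order: T3 → T2 → T6 → T1 → T7 → T4 → T5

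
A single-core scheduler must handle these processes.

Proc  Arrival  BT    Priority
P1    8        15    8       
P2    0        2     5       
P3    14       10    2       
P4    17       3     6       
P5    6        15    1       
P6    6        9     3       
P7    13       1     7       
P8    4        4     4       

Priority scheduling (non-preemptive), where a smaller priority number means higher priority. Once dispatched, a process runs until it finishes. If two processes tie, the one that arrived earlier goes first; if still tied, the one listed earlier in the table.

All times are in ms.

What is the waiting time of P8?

Schedule: | P2 0-2 | idle 2-4 | P8 4-8 | P5 8-23 | P3 23-33 | P6 33-42 | P4 42-45 | P7 45-46 | P1 46-61 |
Completion: P1=61  P2=2  P3=33  P4=45  P5=23  P6=42  P7=46  P8=8
Turnaround (C−A): P1=53  P2=2  P3=19  P4=28  P5=17  P6=36  P7=33  P8=4
Waiting(P8) = turnaround − burst = 4 − 4 = 0

0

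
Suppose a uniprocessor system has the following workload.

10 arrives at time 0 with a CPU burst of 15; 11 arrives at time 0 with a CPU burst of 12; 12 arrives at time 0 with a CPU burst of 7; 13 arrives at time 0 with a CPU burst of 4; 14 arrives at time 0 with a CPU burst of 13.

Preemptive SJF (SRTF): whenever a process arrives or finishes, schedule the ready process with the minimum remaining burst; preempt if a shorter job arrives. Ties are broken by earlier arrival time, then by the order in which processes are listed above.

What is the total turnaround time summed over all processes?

125

Gantt: | 13 0-4 | 12 4-11 | 11 11-23 | 14 23-36 | 10 36-51 |
Completion: 10=51  11=23  12=11  13=4  14=36
Turnaround (C−A): 10=51  11=23  12=11  13=4  14=36
Turnaround = completion − arrival: 10=51, 11=23, 12=11, 13=4, 14=36
Total turnaround = 51 + 23 + 11 + 4 + 36 = 125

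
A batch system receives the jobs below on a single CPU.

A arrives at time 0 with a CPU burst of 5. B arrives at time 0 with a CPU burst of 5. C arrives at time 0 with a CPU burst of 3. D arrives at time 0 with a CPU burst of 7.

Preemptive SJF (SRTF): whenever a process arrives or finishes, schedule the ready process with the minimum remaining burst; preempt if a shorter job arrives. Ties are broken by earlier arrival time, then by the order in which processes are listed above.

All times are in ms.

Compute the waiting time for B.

8

Gantt: | C 0-3 | A 3-8 | B 8-13 | D 13-20 |
Completion: A=8  B=13  C=3  D=20
Turnaround (C−A): A=8  B=13  C=3  D=20
Waiting(B) = turnaround − burst = 13 − 5 = 8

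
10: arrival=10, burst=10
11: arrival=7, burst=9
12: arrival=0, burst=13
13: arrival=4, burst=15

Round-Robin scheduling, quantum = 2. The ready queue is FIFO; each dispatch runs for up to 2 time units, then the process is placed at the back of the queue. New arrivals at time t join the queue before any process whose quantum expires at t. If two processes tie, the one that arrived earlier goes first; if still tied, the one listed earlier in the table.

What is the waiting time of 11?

Gantt: | 12 0-4 | 13 4-6 | 12 6-8 | 13 8-10 | 11 10-12 | 12 12-14 | 10 14-16 | 13 16-18 | 11 18-20 | 12 20-22 | 10 22-24 | 13 24-26 | 11 26-28 | 12 28-30 | 10 30-32 | 13 32-34 | 11 34-36 | 12 36-37 | 10 37-39 | 13 39-41 | 11 41-42 | 10 42-44 | 13 44-47 |
Completion: 10=44  11=42  12=37  13=47
Waiting(11) = turnaround − burst = 35 − 9 = 26

26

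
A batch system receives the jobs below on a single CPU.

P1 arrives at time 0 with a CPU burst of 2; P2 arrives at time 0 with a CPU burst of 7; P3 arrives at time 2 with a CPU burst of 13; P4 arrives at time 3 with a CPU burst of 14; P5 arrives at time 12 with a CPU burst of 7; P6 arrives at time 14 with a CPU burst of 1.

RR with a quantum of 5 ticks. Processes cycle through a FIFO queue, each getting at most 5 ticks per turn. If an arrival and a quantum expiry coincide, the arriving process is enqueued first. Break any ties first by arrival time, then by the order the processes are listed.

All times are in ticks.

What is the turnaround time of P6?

Timeline: | P1 0-2 | P2 2-7 | P3 7-12 | P4 12-17 | P2 17-19 | P5 19-24 | P3 24-29 | P6 29-30 | P4 30-35 | P5 35-37 | P3 37-40 | P4 40-44 |
Completion: P1=2  P2=19  P3=40  P4=44  P5=37  P6=30
Turnaround (C−A): P1=2  P2=19  P3=38  P4=41  P5=25  P6=16
Turnaround(P6) = completion − arrival = 30 − 14 = 16

16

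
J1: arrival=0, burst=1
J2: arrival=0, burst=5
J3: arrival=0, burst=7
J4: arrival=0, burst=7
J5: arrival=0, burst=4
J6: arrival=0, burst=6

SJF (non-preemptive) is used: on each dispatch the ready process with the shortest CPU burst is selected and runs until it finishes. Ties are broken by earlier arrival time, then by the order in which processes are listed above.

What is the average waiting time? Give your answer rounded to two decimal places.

Timeline: | J1 0-1 | J5 1-5 | J2 5-10 | J6 10-16 | J3 16-23 | J4 23-30 |
Completion: J1=1  J2=10  J3=23  J4=30  J5=5  J6=16
Waiting times: J1=0, J2=5, J3=16, J4=23, J5=1, J6=10
Average waiting = (0+5+16+23+1+10) / 6 = 55/6 = 9.17

9.17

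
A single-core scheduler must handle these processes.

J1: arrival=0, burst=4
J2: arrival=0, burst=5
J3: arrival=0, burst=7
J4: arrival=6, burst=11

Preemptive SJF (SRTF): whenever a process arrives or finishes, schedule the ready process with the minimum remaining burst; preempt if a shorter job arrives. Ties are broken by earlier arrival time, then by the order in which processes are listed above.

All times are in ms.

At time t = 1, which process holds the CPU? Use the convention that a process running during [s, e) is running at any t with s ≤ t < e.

J1

Schedule: | J1 0-4 | J2 4-9 | J3 9-16 | J4 16-27 |
Completion: J1=4  J2=9  J3=16  J4=27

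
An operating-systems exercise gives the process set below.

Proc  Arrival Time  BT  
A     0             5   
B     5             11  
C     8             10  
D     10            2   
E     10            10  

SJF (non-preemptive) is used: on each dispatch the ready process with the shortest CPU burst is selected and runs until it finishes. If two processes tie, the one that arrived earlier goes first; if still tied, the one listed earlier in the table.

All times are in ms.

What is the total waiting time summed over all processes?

34

Gantt: | A 0-5 | B 5-16 | D 16-18 | C 18-28 | E 28-38 |
Completion: A=5  B=16  C=28  D=18  E=38
Turnaround (C−A): A=5  B=11  C=20  D=8  E=28
Waiting = turnaround − burst: A=0, B=0, C=10, D=6, E=18
Total waiting = 0 + 0 + 10 + 6 + 18 = 34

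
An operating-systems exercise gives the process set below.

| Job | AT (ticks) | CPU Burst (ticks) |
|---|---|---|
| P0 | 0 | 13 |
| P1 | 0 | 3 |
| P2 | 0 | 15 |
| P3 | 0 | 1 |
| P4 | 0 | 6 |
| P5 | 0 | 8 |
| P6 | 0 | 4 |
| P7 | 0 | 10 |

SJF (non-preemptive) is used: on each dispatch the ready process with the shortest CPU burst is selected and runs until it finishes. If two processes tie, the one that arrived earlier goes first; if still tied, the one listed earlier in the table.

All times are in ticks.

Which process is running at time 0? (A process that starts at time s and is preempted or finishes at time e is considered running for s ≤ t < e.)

Timeline: | P3 0-1 | P1 1-4 | P6 4-8 | P4 8-14 | P5 14-22 | P7 22-32 | P0 32-45 | P2 45-60 |
Completion: P0=45  P1=4  P2=60  P3=1  P4=14  P5=22  P6=8  P7=32

P3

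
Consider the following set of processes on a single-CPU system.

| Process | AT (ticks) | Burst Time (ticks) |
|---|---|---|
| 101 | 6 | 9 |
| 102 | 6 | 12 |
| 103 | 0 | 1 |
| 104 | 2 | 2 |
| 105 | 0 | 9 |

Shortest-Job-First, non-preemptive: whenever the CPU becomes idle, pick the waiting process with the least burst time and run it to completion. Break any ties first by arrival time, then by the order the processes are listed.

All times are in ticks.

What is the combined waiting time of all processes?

Gantt: | 103 0-1 | 105 1-10 | 104 10-12 | 101 12-21 | 102 21-33 |
Completion: 101=21  102=33  103=1  104=12  105=10
Turnaround (C−A): 101=15  102=27  103=1  104=10  105=10
Waiting = turnaround − burst: 101=6, 102=15, 103=0, 104=8, 105=1
Total waiting = 6 + 15 + 0 + 8 + 1 = 30

30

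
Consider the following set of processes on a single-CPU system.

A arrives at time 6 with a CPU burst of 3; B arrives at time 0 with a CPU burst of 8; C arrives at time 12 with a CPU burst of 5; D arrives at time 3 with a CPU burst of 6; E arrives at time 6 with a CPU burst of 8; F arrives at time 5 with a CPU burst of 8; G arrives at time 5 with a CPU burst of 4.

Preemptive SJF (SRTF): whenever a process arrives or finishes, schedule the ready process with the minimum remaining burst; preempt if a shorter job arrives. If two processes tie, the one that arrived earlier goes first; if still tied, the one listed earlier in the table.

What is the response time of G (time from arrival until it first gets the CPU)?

Timeline: | B 0-8 | A 8-11 | G 11-15 | C 15-20 | D 20-26 | F 26-34 | E 34-42 |
Completion: A=11  B=8  C=20  D=26  E=42  F=34  G=15
Turnaround (C−A): A=5  B=8  C=8  D=23  E=36  F=29  G=10
Response(G) = first start − arrival = 11 − 5 = 6

6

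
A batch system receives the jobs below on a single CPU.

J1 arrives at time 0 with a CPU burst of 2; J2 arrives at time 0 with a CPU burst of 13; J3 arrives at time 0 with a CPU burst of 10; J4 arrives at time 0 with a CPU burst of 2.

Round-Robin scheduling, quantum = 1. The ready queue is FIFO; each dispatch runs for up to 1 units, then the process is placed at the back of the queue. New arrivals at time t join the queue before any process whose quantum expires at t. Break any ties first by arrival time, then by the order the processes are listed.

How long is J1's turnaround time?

5

Gantt: | J1 0-1 | J2 1-2 | J3 2-3 | J4 3-4 | J1 4-5 | J2 5-6 | J3 6-7 | J4 7-8 | J2 8-9 | J3 9-10 | J2 10-11 | J3 11-12 | J2 12-13 | J3 13-14 | J2 14-15 | J3 15-16 | J2 16-17 | J3 17-18 | J2 18-19 | J3 19-20 | J2 20-21 | J3 21-22 | J2 22-23 | J3 23-24 | J2 24-27 |
Completion: J1=5  J2=27  J3=24  J4=8
Turnaround (C−A): J1=5  J2=27  J3=24  J4=8
Turnaround(J1) = completion − arrival = 5 − 0 = 5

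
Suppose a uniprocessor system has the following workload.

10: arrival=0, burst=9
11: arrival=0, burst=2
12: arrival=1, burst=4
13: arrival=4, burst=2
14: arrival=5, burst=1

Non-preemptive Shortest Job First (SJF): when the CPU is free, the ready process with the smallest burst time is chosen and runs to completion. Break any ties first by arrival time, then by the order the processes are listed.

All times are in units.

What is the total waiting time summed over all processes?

14

Gantt: | 11 0-2 | 12 2-6 | 14 6-7 | 13 7-9 | 10 9-18 |
Completion: 10=18  11=2  12=6  13=9  14=7
Waiting = turnaround − burst: 10=9, 11=0, 12=1, 13=3, 14=1
Total waiting = 9 + 0 + 1 + 3 + 1 = 14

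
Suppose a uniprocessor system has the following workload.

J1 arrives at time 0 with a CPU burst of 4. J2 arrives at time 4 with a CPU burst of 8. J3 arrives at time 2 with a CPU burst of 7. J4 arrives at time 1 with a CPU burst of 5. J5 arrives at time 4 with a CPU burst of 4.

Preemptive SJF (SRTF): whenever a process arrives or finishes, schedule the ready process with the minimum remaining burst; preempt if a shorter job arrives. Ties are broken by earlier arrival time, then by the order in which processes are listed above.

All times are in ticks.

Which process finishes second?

J5

Schedule: | J1 0-4 | J5 4-8 | J4 8-13 | J3 13-20 | J2 20-28 |
Completion: J1=4  J2=28  J3=20  J4=13  J5=8
Finish order: J1 → J5 → J4 → J3 → J2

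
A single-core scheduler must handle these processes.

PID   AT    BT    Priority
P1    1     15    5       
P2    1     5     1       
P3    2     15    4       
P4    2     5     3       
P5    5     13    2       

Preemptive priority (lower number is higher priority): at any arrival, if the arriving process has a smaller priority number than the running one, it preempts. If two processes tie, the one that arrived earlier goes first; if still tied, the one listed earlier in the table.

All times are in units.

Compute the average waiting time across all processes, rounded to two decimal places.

Gantt: | idle 0-1 | P2 1-6 | P5 6-19 | P4 19-24 | P3 24-39 | P1 39-54 |
Completion: P1=54  P2=6  P3=39  P4=24  P5=19
Waiting times: P1=38, P2=0, P3=22, P4=17, P5=1
Average waiting = (38+0+22+17+1) / 5 = 78/5 = 15.60

15.60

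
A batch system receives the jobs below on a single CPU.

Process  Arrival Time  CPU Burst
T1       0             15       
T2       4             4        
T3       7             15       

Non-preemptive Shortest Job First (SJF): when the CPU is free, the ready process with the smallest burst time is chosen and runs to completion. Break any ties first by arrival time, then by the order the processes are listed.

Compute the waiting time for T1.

0

Gantt: | T1 0-15 | T2 15-19 | T3 19-34 |
Completion: T1=15  T2=19  T3=34
Waiting(T1) = turnaround − burst = 15 − 15 = 0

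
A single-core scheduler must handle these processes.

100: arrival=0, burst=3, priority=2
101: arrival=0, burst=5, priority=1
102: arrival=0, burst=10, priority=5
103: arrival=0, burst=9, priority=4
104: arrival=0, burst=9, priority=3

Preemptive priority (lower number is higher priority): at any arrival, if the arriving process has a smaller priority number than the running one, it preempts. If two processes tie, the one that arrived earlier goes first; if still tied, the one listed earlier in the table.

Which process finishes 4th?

103

Gantt: | 101 0-5 | 100 5-8 | 104 8-17 | 103 17-26 | 102 26-36 |
Completion: 100=8  101=5  102=36  103=26  104=17
Turnaround (C−A): 100=8  101=5  102=36  103=26  104=17
Finish order: 101 → 100 → 104 → 103 → 102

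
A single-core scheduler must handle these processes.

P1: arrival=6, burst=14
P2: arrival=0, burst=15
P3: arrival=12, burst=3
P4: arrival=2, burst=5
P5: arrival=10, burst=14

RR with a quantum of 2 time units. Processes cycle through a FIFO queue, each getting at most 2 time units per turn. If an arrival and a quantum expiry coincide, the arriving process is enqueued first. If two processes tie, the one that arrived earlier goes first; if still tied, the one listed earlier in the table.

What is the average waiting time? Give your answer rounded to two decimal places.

20.60

Schedule: | P2 0-2 | P4 2-4 | P2 4-6 | P4 6-8 | P1 8-10 | P2 10-12 | P4 12-13 | P5 13-15 | P1 15-17 | P3 17-19 | P2 19-21 | P5 21-23 | P1 23-25 | P3 25-26 | P2 26-28 | P5 28-30 | P1 30-32 | P2 32-34 | P5 34-36 | P1 36-38 | P2 38-40 | P5 40-42 | P1 42-44 | P2 44-45 | P5 45-47 | P1 47-49 | P5 49-51 |
Completion: P1=49  P2=45  P3=26  P4=13  P5=51
Waiting times: P1=29, P2=30, P3=11, P4=6, P5=27
Average waiting = (29+30+11+6+27) / 5 = 103/5 = 20.60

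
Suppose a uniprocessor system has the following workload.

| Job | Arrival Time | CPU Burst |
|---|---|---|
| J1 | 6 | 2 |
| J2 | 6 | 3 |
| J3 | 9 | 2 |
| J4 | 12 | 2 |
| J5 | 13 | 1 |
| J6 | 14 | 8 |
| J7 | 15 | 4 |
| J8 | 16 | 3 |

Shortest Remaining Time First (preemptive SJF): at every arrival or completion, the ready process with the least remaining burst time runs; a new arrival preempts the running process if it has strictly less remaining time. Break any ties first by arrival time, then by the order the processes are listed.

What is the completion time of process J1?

Timeline: | idle 0-6 | J1 6-8 | J2 8-11 | J3 11-13 | J5 13-14 | J4 14-16 | J8 16-19 | J7 19-23 | J6 23-31 |
Completion: J1=8  J2=11  J3=13  J4=16  J5=14  J6=31  J7=23  J8=19

8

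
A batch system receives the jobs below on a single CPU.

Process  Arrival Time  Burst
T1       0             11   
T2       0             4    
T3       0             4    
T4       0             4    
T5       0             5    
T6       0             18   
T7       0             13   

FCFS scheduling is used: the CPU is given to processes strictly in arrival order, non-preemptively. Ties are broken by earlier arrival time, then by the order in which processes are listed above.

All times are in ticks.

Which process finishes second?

T2

Gantt: | T1 0-11 | T2 11-15 | T3 15-19 | T4 19-23 | T5 23-28 | T6 28-46 | T7 46-59 |
Completion: T1=11  T2=15  T3=19  T4=23  T5=28  T6=46  T7=59
Turnaround (C−A): T1=11  T2=15  T3=19  T4=23  T5=28  T6=46  T7=59
Finish order: T1 → T2 → T3 → T4 → T5 → T6 → T7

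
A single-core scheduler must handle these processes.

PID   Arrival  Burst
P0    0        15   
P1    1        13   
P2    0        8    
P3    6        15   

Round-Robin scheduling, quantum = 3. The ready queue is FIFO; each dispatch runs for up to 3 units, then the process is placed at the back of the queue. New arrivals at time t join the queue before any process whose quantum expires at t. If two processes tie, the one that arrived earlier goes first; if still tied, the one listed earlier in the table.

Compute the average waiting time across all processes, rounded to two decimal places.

Timeline: | P0 0-3 | P2 3-6 | P1 6-9 | P0 9-12 | P3 12-15 | P2 15-18 | P1 18-21 | P0 21-24 | P3 24-27 | P2 27-29 | P1 29-32 | P0 32-35 | P3 35-38 | P1 38-41 | P0 41-44 | P3 44-47 | P1 47-48 | P3 48-51 |
Completion: P0=44  P1=48  P2=29  P3=51
Turnaround (C−A): P0=44  P1=47  P2=29  P3=45
Waiting times: P0=29, P1=34, P2=21, P3=30
Average waiting = (29+34+21+30) / 4 = 114/4 = 28.50

28.50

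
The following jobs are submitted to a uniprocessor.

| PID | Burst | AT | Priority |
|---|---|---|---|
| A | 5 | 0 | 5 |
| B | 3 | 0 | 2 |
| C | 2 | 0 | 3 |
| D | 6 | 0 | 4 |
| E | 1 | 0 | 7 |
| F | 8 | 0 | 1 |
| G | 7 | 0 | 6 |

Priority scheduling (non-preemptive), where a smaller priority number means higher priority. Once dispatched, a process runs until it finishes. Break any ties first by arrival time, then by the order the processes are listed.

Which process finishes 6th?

G

Timeline: | F 0-8 | B 8-11 | C 11-13 | D 13-19 | A 19-24 | G 24-31 | E 31-32 |
Completion: A=24  B=11  C=13  D=19  E=32  F=8  G=31
Turnaround (C−A): A=24  B=11  C=13  D=19  E=32  F=8  G=31
Finish order: F → B → C → D → A → G → E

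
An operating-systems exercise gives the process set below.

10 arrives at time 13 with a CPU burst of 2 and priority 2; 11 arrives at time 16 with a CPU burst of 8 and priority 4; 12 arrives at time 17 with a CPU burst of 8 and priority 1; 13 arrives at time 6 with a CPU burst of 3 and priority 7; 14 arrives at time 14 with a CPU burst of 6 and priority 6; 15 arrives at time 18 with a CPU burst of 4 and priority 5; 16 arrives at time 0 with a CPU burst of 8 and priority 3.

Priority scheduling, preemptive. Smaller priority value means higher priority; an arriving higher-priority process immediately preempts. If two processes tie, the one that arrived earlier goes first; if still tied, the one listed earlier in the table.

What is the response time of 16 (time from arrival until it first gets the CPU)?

0

Timeline: | 16 0-8 | 13 8-11 | idle 11-13 | 10 13-15 | 14 15-16 | 11 16-17 | 12 17-25 | 11 25-32 | 15 32-36 | 14 36-41 |
Completion: 10=15  11=32  12=25  13=11  14=41  15=36  16=8
Response(16) = first start − arrival = 0 − 0 = 0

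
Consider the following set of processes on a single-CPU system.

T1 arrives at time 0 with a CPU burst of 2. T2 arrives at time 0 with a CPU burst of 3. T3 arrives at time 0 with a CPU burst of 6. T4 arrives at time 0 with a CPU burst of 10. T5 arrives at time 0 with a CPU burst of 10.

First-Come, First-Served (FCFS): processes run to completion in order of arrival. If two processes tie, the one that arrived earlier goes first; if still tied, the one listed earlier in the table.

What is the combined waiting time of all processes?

Gantt: | T1 0-2 | T2 2-5 | T3 5-11 | T4 11-21 | T5 21-31 |
Completion: T1=2  T2=5  T3=11  T4=21  T5=31
Turnaround (C−A): T1=2  T2=5  T3=11  T4=21  T5=31
Waiting = turnaround − burst: T1=0, T2=2, T3=5, T4=11, T5=21
Total waiting = 0 + 2 + 5 + 11 + 21 = 39

39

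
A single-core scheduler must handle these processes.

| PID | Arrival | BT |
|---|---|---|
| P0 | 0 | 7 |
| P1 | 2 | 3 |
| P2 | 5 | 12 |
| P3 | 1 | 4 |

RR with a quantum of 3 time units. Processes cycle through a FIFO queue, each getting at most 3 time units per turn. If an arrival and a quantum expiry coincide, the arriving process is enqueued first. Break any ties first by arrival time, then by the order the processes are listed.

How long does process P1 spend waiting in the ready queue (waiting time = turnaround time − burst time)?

4

Timeline: | P0 0-3 | P3 3-6 | P1 6-9 | P0 9-12 | P2 12-15 | P3 15-16 | P0 16-17 | P2 17-26 |
Completion: P0=17  P1=9  P2=26  P3=16
Turnaround (C−A): P0=17  P1=7  P2=21  P3=15
Waiting(P1) = turnaround − burst = 7 − 3 = 4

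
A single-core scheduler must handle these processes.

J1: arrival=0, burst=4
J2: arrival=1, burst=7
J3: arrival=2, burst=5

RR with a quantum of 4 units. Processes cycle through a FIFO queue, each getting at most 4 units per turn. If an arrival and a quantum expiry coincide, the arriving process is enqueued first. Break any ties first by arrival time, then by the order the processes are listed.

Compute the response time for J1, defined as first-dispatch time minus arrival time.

Gantt: | J1 0-4 | J2 4-8 | J3 8-12 | J2 12-15 | J3 15-16 |
Completion: J1=4  J2=15  J3=16
Response(J1) = first start − arrival = 0 − 0 = 0

0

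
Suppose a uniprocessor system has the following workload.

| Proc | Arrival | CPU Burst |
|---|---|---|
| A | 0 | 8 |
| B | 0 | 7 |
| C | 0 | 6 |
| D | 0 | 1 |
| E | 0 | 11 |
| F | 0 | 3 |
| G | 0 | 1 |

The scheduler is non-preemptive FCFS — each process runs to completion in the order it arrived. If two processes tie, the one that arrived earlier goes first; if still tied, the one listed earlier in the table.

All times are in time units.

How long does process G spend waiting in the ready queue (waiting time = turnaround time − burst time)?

36

Timeline: | A 0-8 | B 8-15 | C 15-21 | D 21-22 | E 22-33 | F 33-36 | G 36-37 |
Completion: A=8  B=15  C=21  D=22  E=33  F=36  G=37
Waiting(G) = turnaround − burst = 37 − 1 = 36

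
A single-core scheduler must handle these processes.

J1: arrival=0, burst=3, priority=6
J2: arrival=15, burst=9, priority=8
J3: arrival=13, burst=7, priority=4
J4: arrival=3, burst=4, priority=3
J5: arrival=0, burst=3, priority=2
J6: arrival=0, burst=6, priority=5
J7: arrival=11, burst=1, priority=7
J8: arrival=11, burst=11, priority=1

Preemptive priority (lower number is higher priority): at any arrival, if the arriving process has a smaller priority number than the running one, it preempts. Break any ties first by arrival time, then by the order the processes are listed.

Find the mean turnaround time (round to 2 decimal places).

19.00

Timeline: | J5 0-3 | J4 3-7 | J6 7-11 | J8 11-22 | J3 22-29 | J6 29-31 | J1 31-34 | J7 34-35 | J2 35-44 |
Completion: J1=34  J2=44  J3=29  J4=7  J5=3  J6=31  J7=35  J8=22
Turnaround times: J1=34, J2=29, J3=16, J4=4, J5=3, J6=31, J7=24, J8=11
Average turnaround = (34+29+16+4+3+31+24+11) / 8 = 152/8 = 19.00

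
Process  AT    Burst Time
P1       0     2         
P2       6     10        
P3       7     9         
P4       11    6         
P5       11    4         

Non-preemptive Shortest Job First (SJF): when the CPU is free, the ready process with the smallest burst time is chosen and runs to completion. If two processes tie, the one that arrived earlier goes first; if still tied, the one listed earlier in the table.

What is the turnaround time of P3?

28

Schedule: | P1 0-2 | idle 2-6 | P2 6-16 | P5 16-20 | P4 20-26 | P3 26-35 |
Completion: P1=2  P2=16  P3=35  P4=26  P5=20
Turnaround (C−A): P1=2  P2=10  P3=28  P4=15  P5=9
Turnaround(P3) = completion − arrival = 35 − 7 = 28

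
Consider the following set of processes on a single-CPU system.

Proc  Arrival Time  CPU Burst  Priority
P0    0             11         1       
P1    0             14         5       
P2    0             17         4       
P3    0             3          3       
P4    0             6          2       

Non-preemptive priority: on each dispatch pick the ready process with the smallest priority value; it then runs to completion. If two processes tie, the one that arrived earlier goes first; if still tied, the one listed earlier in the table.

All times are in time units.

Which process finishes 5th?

Timeline: | P0 0-11 | P4 11-17 | P3 17-20 | P2 20-37 | P1 37-51 |
Completion: P0=11  P1=51  P2=37  P3=20  P4=17
Turnaround (C−A): P0=11  P1=51  P2=37  P3=20  P4=17
Finish order: P0 → P4 → P3 → P2 → P1

P1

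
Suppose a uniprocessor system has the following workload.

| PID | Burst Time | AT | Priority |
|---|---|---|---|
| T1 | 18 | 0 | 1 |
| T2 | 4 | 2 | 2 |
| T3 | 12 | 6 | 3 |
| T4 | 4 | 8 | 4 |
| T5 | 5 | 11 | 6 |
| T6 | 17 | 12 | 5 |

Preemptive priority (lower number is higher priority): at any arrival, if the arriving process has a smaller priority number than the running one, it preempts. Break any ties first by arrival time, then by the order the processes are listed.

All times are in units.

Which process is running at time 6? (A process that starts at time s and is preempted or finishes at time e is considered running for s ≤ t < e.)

Timeline: | T1 0-18 | T2 18-22 | T3 22-34 | T4 34-38 | T6 38-55 | T5 55-60 |
Completion: T1=18  T2=22  T3=34  T4=38  T5=60  T6=55
Turnaround (C−A): T1=18  T2=20  T3=28  T4=30  T5=49  T6=43

T1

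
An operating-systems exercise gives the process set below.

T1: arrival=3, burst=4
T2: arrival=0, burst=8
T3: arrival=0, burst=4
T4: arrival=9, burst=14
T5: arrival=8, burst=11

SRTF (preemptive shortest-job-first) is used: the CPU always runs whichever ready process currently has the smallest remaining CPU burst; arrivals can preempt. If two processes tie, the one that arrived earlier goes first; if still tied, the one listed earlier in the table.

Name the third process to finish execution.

Schedule: | T3 0-4 | T1 4-8 | T2 8-16 | T5 16-27 | T4 27-41 |
Completion: T1=8  T2=16  T3=4  T4=41  T5=27
Turnaround (C−A): T1=5  T2=16  T3=4  T4=32  T5=19
Finish order: T3 → T1 → T2 → T5 → T4

T2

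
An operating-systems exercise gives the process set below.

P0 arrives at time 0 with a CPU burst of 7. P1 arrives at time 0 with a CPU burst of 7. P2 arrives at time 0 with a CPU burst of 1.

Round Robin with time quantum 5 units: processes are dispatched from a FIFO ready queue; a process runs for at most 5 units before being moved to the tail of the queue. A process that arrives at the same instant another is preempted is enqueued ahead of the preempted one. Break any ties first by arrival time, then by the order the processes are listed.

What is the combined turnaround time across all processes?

39

Gantt: | P0 0-5 | P1 5-10 | P2 10-11 | P0 11-13 | P1 13-15 |
Completion: P0=13  P1=15  P2=11
Turnaround (C−A): P0=13  P1=15  P2=11
Turnaround = completion − arrival: P0=13, P1=15, P2=11
Total turnaround = 13 + 15 + 11 = 39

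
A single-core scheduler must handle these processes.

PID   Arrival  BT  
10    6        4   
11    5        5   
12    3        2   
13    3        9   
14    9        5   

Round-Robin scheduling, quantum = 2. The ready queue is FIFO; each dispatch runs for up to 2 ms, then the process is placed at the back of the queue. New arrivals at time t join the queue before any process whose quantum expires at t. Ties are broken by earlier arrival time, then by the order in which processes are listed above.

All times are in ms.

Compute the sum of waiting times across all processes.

Schedule: | idle 0-3 | 12 3-5 | 13 5-7 | 11 7-9 | 10 9-11 | 13 11-13 | 14 13-15 | 11 15-17 | 10 17-19 | 13 19-21 | 14 21-23 | 11 23-24 | 13 24-26 | 14 26-27 | 13 27-28 |
Completion: 10=19  11=24  12=5  13=28  14=27
Turnaround (C−A): 10=13  11=19  12=2  13=25  14=18
Waiting = turnaround − burst: 10=9, 11=14, 12=0, 13=16, 14=13
Total waiting = 9 + 14 + 0 + 16 + 13 = 52

52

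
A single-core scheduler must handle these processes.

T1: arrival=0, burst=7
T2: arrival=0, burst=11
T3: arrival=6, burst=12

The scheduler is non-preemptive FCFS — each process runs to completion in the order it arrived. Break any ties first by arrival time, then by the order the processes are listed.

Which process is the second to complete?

Gantt: | T1 0-7 | T2 7-18 | T3 18-30 |
Completion: T1=7  T2=18  T3=30
Turnaround (C−A): T1=7  T2=18  T3=24
Finish order: T1 → T2 → T3

T2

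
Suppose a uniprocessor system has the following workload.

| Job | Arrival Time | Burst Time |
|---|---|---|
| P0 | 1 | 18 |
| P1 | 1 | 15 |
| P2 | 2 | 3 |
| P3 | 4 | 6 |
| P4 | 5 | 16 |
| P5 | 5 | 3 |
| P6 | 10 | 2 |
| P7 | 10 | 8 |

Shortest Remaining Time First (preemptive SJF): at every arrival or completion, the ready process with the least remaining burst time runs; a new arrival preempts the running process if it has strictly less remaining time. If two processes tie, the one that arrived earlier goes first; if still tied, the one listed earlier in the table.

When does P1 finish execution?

38

Gantt: | idle 0-1 | P1 1-2 | P2 2-5 | P5 5-8 | P3 8-10 | P6 10-12 | P3 12-16 | P7 16-24 | P1 24-38 | P4 38-54 | P0 54-72 |
Completion: P0=72  P1=38  P2=5  P3=16  P4=54  P5=8  P6=12  P7=24
Turnaround (C−A): P0=71  P1=37  P2=3  P3=12  P4=49  P5=3  P6=2  P7=14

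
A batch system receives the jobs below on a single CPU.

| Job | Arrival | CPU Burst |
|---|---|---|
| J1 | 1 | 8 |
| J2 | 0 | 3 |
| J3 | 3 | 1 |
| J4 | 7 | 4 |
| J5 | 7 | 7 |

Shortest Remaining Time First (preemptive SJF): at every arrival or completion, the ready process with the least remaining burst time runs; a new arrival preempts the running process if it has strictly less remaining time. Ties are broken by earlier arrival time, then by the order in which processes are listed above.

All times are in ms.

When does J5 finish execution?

23

Timeline: | J2 0-3 | J3 3-4 | J1 4-7 | J4 7-11 | J1 11-16 | J5 16-23 |
Completion: J1=16  J2=3  J3=4  J4=11  J5=23
Turnaround (C−A): J1=15  J2=3  J3=1  J4=4  J5=16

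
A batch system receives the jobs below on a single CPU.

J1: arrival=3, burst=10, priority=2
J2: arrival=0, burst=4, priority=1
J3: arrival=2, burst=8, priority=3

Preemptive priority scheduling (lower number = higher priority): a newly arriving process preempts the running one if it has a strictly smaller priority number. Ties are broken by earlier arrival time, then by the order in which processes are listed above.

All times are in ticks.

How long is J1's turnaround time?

11

Schedule: | J2 0-4 | J1 4-14 | J3 14-22 |
Completion: J1=14  J2=4  J3=22
Turnaround(J1) = completion − arrival = 14 − 3 = 11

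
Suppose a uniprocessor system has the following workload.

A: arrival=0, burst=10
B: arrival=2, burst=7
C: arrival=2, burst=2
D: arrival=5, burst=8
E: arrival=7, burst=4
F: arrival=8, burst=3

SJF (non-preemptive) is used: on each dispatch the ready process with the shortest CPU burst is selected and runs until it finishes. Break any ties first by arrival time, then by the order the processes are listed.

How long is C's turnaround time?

10

Schedule: | A 0-10 | C 10-12 | F 12-15 | E 15-19 | B 19-26 | D 26-34 |
Completion: A=10  B=26  C=12  D=34  E=19  F=15
Turnaround (C−A): A=10  B=24  C=10  D=29  E=12  F=7
Turnaround(C) = completion − arrival = 12 − 2 = 10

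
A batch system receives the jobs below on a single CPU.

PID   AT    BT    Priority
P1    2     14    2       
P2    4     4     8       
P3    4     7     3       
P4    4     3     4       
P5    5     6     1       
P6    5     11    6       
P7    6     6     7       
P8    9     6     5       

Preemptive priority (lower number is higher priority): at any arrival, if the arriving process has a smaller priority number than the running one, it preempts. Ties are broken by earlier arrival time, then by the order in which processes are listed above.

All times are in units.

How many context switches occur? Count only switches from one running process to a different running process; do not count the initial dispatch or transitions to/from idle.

8

Gantt: | idle 0-2 | P1 2-5 | P5 5-11 | P1 11-22 | P3 22-29 | P4 29-32 | P8 32-38 | P6 38-49 | P7 49-55 | P2 55-59 |
Completion: P1=22  P2=59  P3=29  P4=32  P5=11  P6=49  P7=55  P8=38
Turnaround (C−A): P1=20  P2=55  P3=25  P4=28  P5=6  P6=44  P7=49  P8=29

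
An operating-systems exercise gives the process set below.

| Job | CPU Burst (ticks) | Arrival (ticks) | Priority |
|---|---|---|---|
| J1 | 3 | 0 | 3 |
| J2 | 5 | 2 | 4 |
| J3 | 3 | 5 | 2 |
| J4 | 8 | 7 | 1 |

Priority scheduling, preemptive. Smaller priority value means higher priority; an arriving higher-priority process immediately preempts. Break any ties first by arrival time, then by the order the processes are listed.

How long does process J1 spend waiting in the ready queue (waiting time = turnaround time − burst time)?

0

Gantt: | J1 0-3 | J2 3-5 | J3 5-7 | J4 7-15 | J3 15-16 | J2 16-19 |
Completion: J1=3  J2=19  J3=16  J4=15
Turnaround (C−A): J1=3  J2=17  J3=11  J4=8
Waiting(J1) = turnaround − burst = 3 − 3 = 0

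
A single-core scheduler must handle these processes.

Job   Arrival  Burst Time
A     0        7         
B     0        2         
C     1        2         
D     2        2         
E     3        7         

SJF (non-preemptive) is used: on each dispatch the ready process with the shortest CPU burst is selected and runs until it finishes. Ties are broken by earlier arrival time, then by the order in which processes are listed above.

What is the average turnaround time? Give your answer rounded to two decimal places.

Gantt: | B 0-2 | C 2-4 | D 4-6 | A 6-13 | E 13-20 |
Completion: A=13  B=2  C=4  D=6  E=20
Turnaround (C−A): A=13  B=2  C=3  D=4  E=17
Turnaround times: A=13, B=2, C=3, D=4, E=17
Average turnaround = (13+2+3+4+17) / 5 = 39/5 = 7.80

7.80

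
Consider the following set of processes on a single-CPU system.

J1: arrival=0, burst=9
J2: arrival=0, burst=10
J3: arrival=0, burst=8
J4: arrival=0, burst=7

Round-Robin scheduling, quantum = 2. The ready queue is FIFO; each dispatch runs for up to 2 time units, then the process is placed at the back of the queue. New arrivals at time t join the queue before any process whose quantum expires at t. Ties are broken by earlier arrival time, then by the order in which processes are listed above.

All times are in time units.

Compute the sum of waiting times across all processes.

Schedule: | J1 0-2 | J2 2-4 | J3 4-6 | J4 6-8 | J1 8-10 | J2 10-12 | J3 12-14 | J4 14-16 | J1 16-18 | J2 18-20 | J3 20-22 | J4 22-24 | J1 24-26 | J2 26-28 | J3 28-30 | J4 30-31 | J1 31-32 | J2 32-34 |
Completion: J1=32  J2=34  J3=30  J4=31
Waiting = turnaround − burst: J1=23, J2=24, J3=22, J4=24
Total waiting = 23 + 24 + 22 + 24 = 93

93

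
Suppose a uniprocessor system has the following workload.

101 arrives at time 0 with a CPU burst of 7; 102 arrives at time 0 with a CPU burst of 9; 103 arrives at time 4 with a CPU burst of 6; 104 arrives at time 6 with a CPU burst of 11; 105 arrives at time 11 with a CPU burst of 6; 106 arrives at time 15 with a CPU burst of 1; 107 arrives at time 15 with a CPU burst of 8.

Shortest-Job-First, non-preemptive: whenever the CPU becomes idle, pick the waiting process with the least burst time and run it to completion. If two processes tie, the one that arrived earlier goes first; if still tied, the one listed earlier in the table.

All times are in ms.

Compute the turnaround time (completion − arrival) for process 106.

5

Gantt: | 101 0-7 | 103 7-13 | 105 13-19 | 106 19-20 | 107 20-28 | 102 28-37 | 104 37-48 |
Completion: 101=7  102=37  103=13  104=48  105=19  106=20  107=28
Turnaround (C−A): 101=7  102=37  103=9  104=42  105=8  106=5  107=13
Turnaround(106) = completion − arrival = 20 − 15 = 5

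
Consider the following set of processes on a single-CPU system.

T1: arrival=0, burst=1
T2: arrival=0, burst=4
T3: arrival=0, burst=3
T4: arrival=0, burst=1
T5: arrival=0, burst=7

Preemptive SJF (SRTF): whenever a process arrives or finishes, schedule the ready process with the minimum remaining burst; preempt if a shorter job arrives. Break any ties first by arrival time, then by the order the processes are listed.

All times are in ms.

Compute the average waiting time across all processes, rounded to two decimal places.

3.40

Gantt: | T1 0-1 | T4 1-2 | T3 2-5 | T2 5-9 | T5 9-16 |
Completion: T1=1  T2=9  T3=5  T4=2  T5=16
Turnaround (C−A): T1=1  T2=9  T3=5  T4=2  T5=16
Waiting times: T1=0, T2=5, T3=2, T4=1, T5=9
Average waiting = (0+5+2+1+9) / 5 = 17/5 = 3.40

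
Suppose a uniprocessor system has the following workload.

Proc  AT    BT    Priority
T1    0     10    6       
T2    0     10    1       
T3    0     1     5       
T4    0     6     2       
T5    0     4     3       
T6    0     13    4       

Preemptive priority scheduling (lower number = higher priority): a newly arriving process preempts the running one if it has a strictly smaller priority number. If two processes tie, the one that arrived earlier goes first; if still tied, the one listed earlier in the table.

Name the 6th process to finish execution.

T1

Gantt: | T2 0-10 | T4 10-16 | T5 16-20 | T6 20-33 | T3 33-34 | T1 34-44 |
Completion: T1=44  T2=10  T3=34  T4=16  T5=20  T6=33
Finish order: T2 → T4 → T5 → T6 → T3 → T1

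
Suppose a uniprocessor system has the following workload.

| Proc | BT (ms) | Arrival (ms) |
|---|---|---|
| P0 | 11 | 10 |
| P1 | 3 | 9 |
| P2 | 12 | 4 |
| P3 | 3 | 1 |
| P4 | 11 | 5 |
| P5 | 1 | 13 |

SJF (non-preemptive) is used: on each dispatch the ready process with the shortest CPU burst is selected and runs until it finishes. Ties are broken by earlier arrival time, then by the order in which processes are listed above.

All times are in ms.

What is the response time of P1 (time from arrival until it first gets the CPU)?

Timeline: | idle 0-1 | P3 1-4 | P2 4-16 | P5 16-17 | P1 17-20 | P4 20-31 | P0 31-42 |
Completion: P0=42  P1=20  P2=16  P3=4  P4=31  P5=17
Turnaround (C−A): P0=32  P1=11  P2=12  P3=3  P4=26  P5=4
Response(P1) = first start − arrival = 17 − 9 = 8

8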